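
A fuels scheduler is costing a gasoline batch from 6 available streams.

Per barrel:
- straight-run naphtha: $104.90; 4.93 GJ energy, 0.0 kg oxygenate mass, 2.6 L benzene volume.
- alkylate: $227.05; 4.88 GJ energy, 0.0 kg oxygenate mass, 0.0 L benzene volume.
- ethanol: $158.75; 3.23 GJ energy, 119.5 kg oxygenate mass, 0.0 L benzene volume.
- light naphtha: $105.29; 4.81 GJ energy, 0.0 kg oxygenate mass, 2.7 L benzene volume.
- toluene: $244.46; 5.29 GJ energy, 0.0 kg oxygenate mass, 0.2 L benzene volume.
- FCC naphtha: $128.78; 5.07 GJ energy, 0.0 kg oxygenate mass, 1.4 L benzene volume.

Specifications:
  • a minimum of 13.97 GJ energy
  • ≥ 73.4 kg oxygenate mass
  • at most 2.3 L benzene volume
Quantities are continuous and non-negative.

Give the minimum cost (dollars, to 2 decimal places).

Set it up as a linear program. Let x1 = barrels of straight-run naphtha, x2 = barrels of alkylate, x3 = barrels of ethanol, x4 = barrels of light naphtha, x5 = barrels of toluene, x6 = barrels of FCC naphtha.
Minimise 104.9x1 + 227.05x2 + 158.75x3 + 105.29x4 + 244.46x5 + 128.78x6 s.t.:
  4.93x1 + 4.88x2 + 3.23x3 + 4.81x4 + 5.29x5 + 5.07x6 ≥ 13.97   (energy)
  119.5x3 ≥ 73.4   (oxygenate mass)
  2.6x1 + 2.7x4 + 0.2x5 + 1.4x6 ≤ 2.3   (benzene volume)
  x1, x2, x3, x4, x5, x6 ≥ 0.
At the optimum only alkylate, ethanol, FCC naphtha are positive (straight-run naphtha, light naphtha, toluene = 0). Binding constraints: energy, oxygenate mass, benzene volume.
That vertex is x2 = 0.749337, x3 = 0.614226, x6 = 1.64286.
Objective = 227.05·0.749337 + 158.75·0.614226 + 128.78·1.64286 = 479.2129.

$479.21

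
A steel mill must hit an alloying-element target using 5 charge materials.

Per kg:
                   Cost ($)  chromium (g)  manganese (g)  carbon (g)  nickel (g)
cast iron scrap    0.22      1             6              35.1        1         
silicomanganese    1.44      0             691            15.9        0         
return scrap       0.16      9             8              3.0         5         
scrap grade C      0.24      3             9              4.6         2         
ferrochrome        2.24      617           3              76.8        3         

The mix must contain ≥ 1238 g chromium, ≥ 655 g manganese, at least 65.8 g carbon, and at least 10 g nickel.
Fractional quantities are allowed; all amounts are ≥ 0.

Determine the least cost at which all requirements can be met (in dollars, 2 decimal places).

$5.94

This is a linear program. Let x1 = kg of cast iron scrap, x2 = kg of silicomanganese, x3 = kg of return scrap, x4 = kg of scrap grade C, x5 = kg of ferrochrome.
Minimize 0.22x1 + 1.44x2 + 0.16x3 + 0.24x4 + 2.24x5 with:
  1x1 + 9x3 + 3x4 + 617x5 ≥ 1238   (chromium)
  6x1 + 691x2 + 8x3 + 9x4 + 3x5 ≥ 655   (manganese)
  35.1x1 + 15.9x2 + 3x3 + 4.6x4 + 76.8x5 ≥ 65.8   (carbon)
  1x1 + 5x3 + 2x4 + 3x5 ≥ 10   (nickel)
  x1, x2, x3, x4, x5 ≥ 0.
The optimal basis is {silicomanganese, return scrap, ferrochrome}; cast iron scrap, scrap grade C drop out. There the chromium, manganese, nickel constraints are tight.
Optimal quantities: silicomanganese = 0.9299 kg, return scrap = 0.8031 kg, ferrochrome = 1.995 kg.
Cost = 1.44·0.9299 + 0.16·0.8031 + 2.24·1.995 = 5.9364.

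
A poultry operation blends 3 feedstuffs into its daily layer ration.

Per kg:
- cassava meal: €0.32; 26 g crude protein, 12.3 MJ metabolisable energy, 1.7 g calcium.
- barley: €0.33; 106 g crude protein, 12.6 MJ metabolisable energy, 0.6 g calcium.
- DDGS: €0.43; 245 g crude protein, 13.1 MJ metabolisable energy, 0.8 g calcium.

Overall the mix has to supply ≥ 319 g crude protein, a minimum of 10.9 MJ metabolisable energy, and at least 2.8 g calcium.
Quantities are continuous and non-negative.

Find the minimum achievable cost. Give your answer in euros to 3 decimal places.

Let x1 = kg of cassava meal, x2 = kg of barley, x3 = kg of DDGS.
min 0.32x1 + 0.33x2 + 0.43x3 subject to:
  26x1 + 106x2 + 245x3 ≥ 319   (crude protein)
  12.3x1 + 12.6x2 + 13.1x3 ≥ 10.9   (metabolisable energy)
  1.7x1 + 0.6x2 + 0.8x3 ≥ 2.8   (calcium)
  x1, x2, x3 ≥ 0.
At the optimum only cassava meal, DDGS are positive (barley = 0). Binding constraints: crude protein and calcium.
So cassava meal = 1.089 kg, DDGS = 1.187 kg.
Hence cost = 0.32·1.089 + 0.43·1.187 = €0.85889.

€0.859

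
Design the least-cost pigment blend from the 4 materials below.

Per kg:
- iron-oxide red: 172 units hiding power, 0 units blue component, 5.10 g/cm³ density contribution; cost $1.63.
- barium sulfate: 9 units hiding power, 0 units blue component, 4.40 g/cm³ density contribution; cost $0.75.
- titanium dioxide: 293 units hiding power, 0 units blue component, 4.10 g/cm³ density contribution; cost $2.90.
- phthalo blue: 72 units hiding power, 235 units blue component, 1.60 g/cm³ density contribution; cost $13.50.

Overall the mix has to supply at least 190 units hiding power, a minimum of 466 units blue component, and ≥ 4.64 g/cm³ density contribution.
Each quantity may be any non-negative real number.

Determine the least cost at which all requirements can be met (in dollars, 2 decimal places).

$27.23

Let x1 = kg of iron-oxide red, x2 = kg of barium sulfate, x3 = kg of titanium dioxide, x4 = kg of phthalo blue.
Minimize 1.63x1 + 0.75x2 + 2.9x3 + 13.5x4 subject to:
  172x1 + 9x2 + 293x3 + 72x4 ≥ 190   (hiding power)
  235x4 ≥ 466   (blue component)
  5.1x1 + 4.4x2 + 4.1x3 + 1.6x4 ≥ 4.64   (density contribution)
  x1, x2, x3, x4 ≥ 0.
The cheapest feasible vertex uses only iron-oxide red, barium sulfate, phthalo blue; titanium dioxide is not used. The hiding power, blue component, density contribution requirements are met with equality.
Optimal quantities: iron-oxide red = 0.2737 kg, barium sulfate = 0.0162 kg, phthalo blue = 1.983 kg.
Hence cost = 1.63·0.2737 + 0.75·0.0162 + 13.5·1.983 = $27.2288.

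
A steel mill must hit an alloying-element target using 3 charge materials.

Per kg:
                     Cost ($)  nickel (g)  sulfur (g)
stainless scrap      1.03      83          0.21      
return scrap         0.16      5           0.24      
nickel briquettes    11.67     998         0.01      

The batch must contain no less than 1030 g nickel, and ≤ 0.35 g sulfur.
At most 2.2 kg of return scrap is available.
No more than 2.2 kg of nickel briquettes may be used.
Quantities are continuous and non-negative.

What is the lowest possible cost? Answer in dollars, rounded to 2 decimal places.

Let x1 = kg of stainless scrap, x2 = kg of return scrap, x3 = kg of nickel briquettes.
Minimize 1.03x1 + 0.16x2 + 11.67x3 s.t.:
  83x1 + 5x2 + 998x3 ≥ 1030   (nickel)
  0.21x1 + 0.24x2 + 0.01x3 ≤ 0.35   (sulfur)
  x2 ≤ 2.2
  x3 ≤ 2.2
  x1, x2, x3 ≥ 0.
At the optimum only nickel briquettes is positive (stainless scrap, return scrap = 0). Binding constraint: nickel.
That vertex is x3 = 1.032.
Cost = 11.67·1.032 = 12.0434.

$12.04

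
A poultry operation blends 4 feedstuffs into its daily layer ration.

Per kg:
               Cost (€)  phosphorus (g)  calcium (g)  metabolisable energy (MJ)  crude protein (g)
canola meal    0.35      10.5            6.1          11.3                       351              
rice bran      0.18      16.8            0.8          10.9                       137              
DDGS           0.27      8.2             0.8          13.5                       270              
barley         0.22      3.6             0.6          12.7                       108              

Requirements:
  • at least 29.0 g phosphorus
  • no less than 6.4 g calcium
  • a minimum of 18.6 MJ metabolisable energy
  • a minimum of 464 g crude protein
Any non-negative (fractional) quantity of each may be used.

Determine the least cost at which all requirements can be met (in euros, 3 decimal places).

Let x1 = kg of canola meal, x2 = kg of rice bran, x3 = kg of DDGS, x4 = kg of barley.
Minimise 0.35x1 + 0.18x2 + 0.27x3 + 0.22x4 s.t.:
  10.5x1 + 16.8x2 + 8.2x3 + 3.6x4 ≥ 29   (phosphorus)
  6.1x1 + 0.8x2 + 0.8x3 + 0.6x4 ≥ 6.4   (calcium)
  11.3x1 + 10.9x2 + 13.5x3 + 12.7x4 ≥ 18.6   (metabolisable energy)
  351x1 + 137x2 + 270x3 + 108x4 ≥ 464   (crude protein)
  x1, x2, x3, x4 ≥ 0.
At the optimum only canola meal, rice bran are positive (DDGS, barley = 0). The phosphorus and calcium requirements are met with equality.
Optimal quantities: canola meal = 0.8963 kg, rice bran = 1.166 kg.
Objective = 0.35·0.8963 + 0.18·1.166 = 0.52359.

€0.524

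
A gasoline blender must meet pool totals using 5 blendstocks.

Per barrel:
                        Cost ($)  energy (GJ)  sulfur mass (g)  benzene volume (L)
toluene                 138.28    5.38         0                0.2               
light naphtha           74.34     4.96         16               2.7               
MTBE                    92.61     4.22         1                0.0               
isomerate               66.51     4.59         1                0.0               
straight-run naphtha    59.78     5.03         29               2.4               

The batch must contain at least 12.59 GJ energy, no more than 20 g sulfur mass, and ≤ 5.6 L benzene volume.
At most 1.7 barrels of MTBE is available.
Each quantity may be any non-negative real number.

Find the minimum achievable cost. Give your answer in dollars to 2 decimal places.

Let x1 = barrels of toluene, x2 = barrels of light naphtha, x3 = barrels of MTBE, x4 = barrels of isomerate, x5 = barrels of straight-run naphtha.
min 138.28x1 + 74.34x2 + 92.61x3 + 66.51x4 + 59.78x5 s.t.:
  5.38x1 + 4.96x2 + 4.22x3 + 4.59x4 + 5.03x5 ≥ 12.59   (energy)
  16x2 + 1x3 + 1x4 + 29x5 ≤ 20   (sulfur mass)
  0.2x1 + 2.7x2 + 2.4x5 ≤ 5.6   (benzene volume)
  x3 ≤ 1.7
  x1, x2, x3, x4, x5 ≥ 0.
The optimal basis is {isomerate, straight-run naphtha}; toluene, light naphtha, MTBE drop out. The energy and sulfur mass requirements are met with equality.
That vertex is x4 = 2.0652, x5 = 0.61844.
Total cost: 66.51·2.0652 + 59.78·0.61844 = 174.3268.

$174.33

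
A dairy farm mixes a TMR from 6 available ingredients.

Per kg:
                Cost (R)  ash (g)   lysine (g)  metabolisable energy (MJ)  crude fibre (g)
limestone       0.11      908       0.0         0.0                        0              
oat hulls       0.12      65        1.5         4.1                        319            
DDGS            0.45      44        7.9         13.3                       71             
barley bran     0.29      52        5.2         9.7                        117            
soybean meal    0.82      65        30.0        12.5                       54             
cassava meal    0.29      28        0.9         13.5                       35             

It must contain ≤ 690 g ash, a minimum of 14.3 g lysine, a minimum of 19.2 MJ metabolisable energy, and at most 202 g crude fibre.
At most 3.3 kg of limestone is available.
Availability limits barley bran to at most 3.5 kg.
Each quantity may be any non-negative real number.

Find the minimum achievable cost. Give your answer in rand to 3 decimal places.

Set it up as a linear program. Let x1 = kg of limestone, x2 = kg of oat hulls, x3 = kg of DDGS, x4 = kg of barley bran, x5 = kg of soybean meal, x6 = kg of cassava meal.
Minimize 0.11x1 + 0.12x2 + 0.45x3 + 0.29x4 + 0.82x5 + 0.29x6 s.t.:
  908x1 + 65x2 + 44x3 + 52x4 + 65x5 + 28x6 ≤ 690   (ash)
  1.5x2 + 7.9x3 + 5.2x4 + 30x5 + 0.9x6 ≥ 14.3   (lysine)
  4.1x2 + 13.3x3 + 9.7x4 + 12.5x5 + 13.5x6 ≥ 19.2   (metabolisable energy)
  319x2 + 71x3 + 117x4 + 54x5 + 35x6 ≤ 202   (crude fibre)
  x1 ≤ 3.3
  x4 ≤ 3.5
  x1, x2, x3, x4, x5, x6 ≥ 0.
The optimal basis is {barley bran, soybean meal, cassava meal}; limestone, oat hulls, DDGS drop out. Binding constraints: lysine, metabolisable energy, crude fibre.
Optimal quantities: barley bran = 1.611 kg, soybean meal = 0.1948 kg, cassava meal = 0.08396 kg.
Cost = 0.29·1.611 + 0.82·0.1948 + 0.29·0.08396 = 0.65127.

R0.651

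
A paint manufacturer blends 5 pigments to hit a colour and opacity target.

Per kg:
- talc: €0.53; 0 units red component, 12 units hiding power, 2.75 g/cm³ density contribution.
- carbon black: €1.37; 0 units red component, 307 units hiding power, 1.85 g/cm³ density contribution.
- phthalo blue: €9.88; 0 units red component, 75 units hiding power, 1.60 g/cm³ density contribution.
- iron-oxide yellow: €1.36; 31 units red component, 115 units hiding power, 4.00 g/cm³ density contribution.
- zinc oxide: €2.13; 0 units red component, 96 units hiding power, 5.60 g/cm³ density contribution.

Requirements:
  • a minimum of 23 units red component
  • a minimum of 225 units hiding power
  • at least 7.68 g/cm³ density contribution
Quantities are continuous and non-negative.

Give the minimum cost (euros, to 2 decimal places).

€2.32

This is a linear program. Let x1 = kg of talc, x2 = kg of carbon black, x3 = kg of phthalo blue, x4 = kg of iron-oxide yellow, x5 = kg of zinc oxide.
Minimise 0.53x1 + 1.37x2 + 9.88x3 + 1.36x4 + 2.13x5 s.t.:
  31x4 ≥ 23   (red component)
  12x1 + 307x2 + 75x3 + 115x4 + 96x5 ≥ 225   (hiding power)
  2.75x1 + 1.85x2 + 1.6x3 + 4x4 + 5.6x5 ≥ 7.68   (density contribution)
  x1, x2, x3, x4, x5 ≥ 0.
The optimal basis is {talc, carbon black, iron-oxide yellow}; phthalo blue, zinc oxide drop out. Binding constraints: red component, hiding power, density contribution.
That vertex is x1 = 1.445, x2 = 0.3985, x4 = 0.7419.
Total cost: 0.53·1.445 + 1.37·0.3985 + 1.36·0.7419 = 2.3208.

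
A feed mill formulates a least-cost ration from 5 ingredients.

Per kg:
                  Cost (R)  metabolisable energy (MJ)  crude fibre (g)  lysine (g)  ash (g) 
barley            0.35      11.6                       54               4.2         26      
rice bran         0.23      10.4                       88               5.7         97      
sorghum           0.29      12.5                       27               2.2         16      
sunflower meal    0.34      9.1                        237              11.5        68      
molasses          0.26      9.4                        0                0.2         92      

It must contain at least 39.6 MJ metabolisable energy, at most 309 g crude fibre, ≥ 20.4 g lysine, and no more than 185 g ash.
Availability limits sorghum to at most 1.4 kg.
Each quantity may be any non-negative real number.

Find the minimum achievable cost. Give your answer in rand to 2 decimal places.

R1.24

This is a linear program. Let x1 = kg of barley, x2 = kg of rice bran, x3 = kg of sorghum, x4 = kg of sunflower meal, x5 = kg of molasses.
Minimise 0.35x1 + 0.23x2 + 0.29x3 + 0.34x4 + 0.26x5 subject to:
  11.6x1 + 10.4x2 + 12.5x3 + 9.1x4 + 9.4x5 ≥ 39.6   (metabolisable energy)
  54x1 + 88x2 + 27x3 + 237x4 ≤ 309   (crude fibre)
  4.2x1 + 5.7x2 + 2.2x3 + 11.5x4 + 0.2x5 ≥ 20.4   (lysine)
  26x1 + 97x2 + 16x3 + 68x4 + 92x5 ≤ 185   (ash)
  x3 ≤ 1.4
  x1, x2, x3, x4, x5 ≥ 0.
The cheapest feasible vertex uses only barley, rice bran, sunflower meal; sorghum, molasses are not used. Binding constraints: crude fibre, lysine, ash.
So barley = 2.544 kg, rice bran = 0.9702 kg, sunflower meal = 0.3639 kg.
Objective = 0.35·2.544 + 0.23·0.9702 + 0.34·0.3639 = 1.2373.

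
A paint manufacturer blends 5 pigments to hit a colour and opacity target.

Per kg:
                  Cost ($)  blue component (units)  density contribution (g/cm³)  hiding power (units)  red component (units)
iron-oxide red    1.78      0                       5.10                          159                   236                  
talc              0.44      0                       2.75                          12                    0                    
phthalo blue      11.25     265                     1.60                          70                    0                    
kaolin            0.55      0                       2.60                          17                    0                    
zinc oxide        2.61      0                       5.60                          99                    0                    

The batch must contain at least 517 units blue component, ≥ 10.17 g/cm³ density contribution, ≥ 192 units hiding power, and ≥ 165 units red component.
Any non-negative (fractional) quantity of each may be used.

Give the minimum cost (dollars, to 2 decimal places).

$23.75

Let x1 = kg of iron-oxide red, x2 = kg of talc, x3 = kg of phthalo blue, x4 = kg of kaolin, x5 = kg of zinc oxide.
Minimize 1.78x1 + 0.44x2 + 11.25x3 + 0.55x4 + 2.61x5 with:
  265x3 ≥ 517   (blue component)
  5.1x1 + 2.75x2 + 1.6x3 + 2.6x4 + 5.6x5 ≥ 10.17   (density contribution)
  159x1 + 12x2 + 70x3 + 17x4 + 99x5 ≥ 192   (hiding power)
  236x1 ≥ 165   (red component)
  x1, x2, x3, x4, x5 ≥ 0.
The minimum-cost mix takes nothing from kaolin, zinc oxide — only iron-oxide red, talc, phthalo blue. There the blue component, density contribution, red component constraints are tight.
Solving gives x1 = 0.6992, x2 = 1.266, x3 = 1.951.
Hence cost = 1.78·0.6992 + 0.44·1.266 + 11.25·1.951 = $23.7504.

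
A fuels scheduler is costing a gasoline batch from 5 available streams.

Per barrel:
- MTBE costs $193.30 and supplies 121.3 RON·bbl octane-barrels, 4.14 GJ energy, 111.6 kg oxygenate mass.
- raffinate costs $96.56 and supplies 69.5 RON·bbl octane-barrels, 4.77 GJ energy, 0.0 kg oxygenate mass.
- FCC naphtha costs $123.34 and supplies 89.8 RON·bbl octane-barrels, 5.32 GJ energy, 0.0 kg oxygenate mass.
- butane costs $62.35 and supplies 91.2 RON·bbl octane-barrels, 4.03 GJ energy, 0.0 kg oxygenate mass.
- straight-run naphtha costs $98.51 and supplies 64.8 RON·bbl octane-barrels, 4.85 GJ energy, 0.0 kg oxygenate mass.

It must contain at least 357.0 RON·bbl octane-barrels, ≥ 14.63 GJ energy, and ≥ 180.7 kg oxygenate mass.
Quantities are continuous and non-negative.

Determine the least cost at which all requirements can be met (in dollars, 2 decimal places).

$435.62

Let x1 = barrels of MTBE, x2 = barrels of raffinate, x3 = barrels of FCC naphtha, x4 = barrels of butane, x5 = barrels of straight-run naphtha.
Minimise 193.3x1 + 96.56x2 + 123.34x3 + 62.35x4 + 98.51x5 with:
  121.3x1 + 69.5x2 + 89.8x3 + 91.2x4 + 64.8x5 ≥ 357   (octane-barrels)
  4.14x1 + 4.77x2 + 5.32x3 + 4.03x4 + 4.85x5 ≥ 14.63   (energy)
  111.6x1 ≥ 180.7   (oxygenate mass)
  x1, x2, x3, x4, x5 ≥ 0.
The cheapest feasible vertex uses only MTBE, butane; raffinate, FCC naphtha, straight-run naphtha are not used. Binding constraints: energy and oxygenate mass.
Solving gives x1 = 1.61918, x4 = 1.9669.
Objective = 193.3·1.61918 + 62.35·1.9669 = 435.6237.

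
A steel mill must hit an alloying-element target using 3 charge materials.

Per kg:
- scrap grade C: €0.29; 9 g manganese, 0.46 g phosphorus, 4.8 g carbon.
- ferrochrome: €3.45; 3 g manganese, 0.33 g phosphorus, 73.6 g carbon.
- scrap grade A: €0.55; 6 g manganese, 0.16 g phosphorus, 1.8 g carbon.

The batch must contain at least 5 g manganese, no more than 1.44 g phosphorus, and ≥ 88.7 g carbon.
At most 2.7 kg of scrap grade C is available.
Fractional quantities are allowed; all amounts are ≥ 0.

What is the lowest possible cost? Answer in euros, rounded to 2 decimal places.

€4.17

Let x1 = kg of scrap grade C, x2 = kg of ferrochrome, x3 = kg of scrap grade A.
Minimise 0.29x1 + 3.45x2 + 0.55x3 s.t.:
  9x1 + 3x2 + 6x3 ≥ 5   (manganese)
  0.46x1 + 0.33x2 + 0.16x3 ≤ 1.44   (phosphorus)
  4.8x1 + 73.6x2 + 1.8x3 ≥ 88.7   (carbon)
  x1 ≤ 2.7
  x1, x2, x3 ≥ 0.
At the optimum only scrap grade C, ferrochrome are positive (scrap grade A = 0). There the manganese and carbon constraints are tight.
Solving gives x1 = 0.1573, x2 = 1.195.
Total cost: 0.29·0.1573 + 3.45·1.195 = 4.1684.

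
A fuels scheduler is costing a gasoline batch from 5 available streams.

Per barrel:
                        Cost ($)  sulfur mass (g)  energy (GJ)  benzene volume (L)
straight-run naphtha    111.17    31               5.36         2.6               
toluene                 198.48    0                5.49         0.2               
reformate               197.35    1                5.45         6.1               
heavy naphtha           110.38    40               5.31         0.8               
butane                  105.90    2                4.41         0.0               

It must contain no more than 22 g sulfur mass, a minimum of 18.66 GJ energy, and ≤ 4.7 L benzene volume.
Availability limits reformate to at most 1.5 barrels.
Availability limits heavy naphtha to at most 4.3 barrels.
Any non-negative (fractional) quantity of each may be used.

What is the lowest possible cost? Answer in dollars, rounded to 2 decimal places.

$439.78

This is a linear program. Let x1 = barrels of straight-run naphtha, x2 = barrels of toluene, x3 = barrels of reformate, x4 = barrels of heavy naphtha, x5 = barrels of butane.
Minimise 111.17x1 + 198.48x2 + 197.35x3 + 110.38x4 + 105.9x5 subject to:
  31x1 + 1x3 + 40x4 + 2x5 ≤ 22   (sulfur mass)
  5.36x1 + 5.49x2 + 5.45x3 + 5.31x4 + 4.41x5 ≥ 18.66   (energy)
  2.6x1 + 0.2x2 + 6.1x3 + 0.8x4 ≤ 4.7   (benzene volume)
  x3 ≤ 1.5
  x4 ≤ 4.3
  x1, x2, x3, x4, x5 ≥ 0.
At the optimum only straight-run naphtha, butane are positive (toluene, reformate, heavy naphtha = 0). The sulfur mass and energy requirements are met with equality.
Optimal quantities: straight-run naphtha = 0.47385 barrels, butane = 3.6554 barrels.
Cost = 111.17·0.47385 + 105.9·3.6554 = 439.7848.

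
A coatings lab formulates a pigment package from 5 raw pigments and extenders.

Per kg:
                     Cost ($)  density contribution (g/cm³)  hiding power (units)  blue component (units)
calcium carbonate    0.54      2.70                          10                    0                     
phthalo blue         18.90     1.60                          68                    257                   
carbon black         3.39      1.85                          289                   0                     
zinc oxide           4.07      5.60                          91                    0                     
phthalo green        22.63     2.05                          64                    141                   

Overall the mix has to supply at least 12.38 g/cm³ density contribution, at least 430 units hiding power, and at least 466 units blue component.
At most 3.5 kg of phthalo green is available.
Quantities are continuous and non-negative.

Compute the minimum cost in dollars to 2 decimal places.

$39.07

Let x1 = kg of calcium carbonate, x2 = kg of phthalo blue, x3 = kg of carbon black, x4 = kg of zinc oxide, x5 = kg of phthalo green.
Minimise 0.54x1 + 18.9x2 + 3.39x3 + 4.07x4 + 22.63x5 s.t.:
  2.7x1 + 1.6x2 + 1.85x3 + 5.6x4 + 2.05x5 ≥ 12.38   (density contribution)
  10x1 + 68x2 + 289x3 + 91x4 + 64x5 ≥ 430   (hiding power)
  257x2 + 141x5 ≥ 466   (blue component)
  x5 ≤ 3.5
  x1, x2, x3, x4, x5 ≥ 0.
The cheapest feasible vertex uses only calcium carbonate, phthalo blue, carbon black; zinc oxide, phthalo green are not used. Binding constraints: density contribution, hiding power, blue component.
That vertex is x1 = 2.851, x2 = 1.813, x3 = 0.9626.
Objective = 0.54·2.851 + 18.9·1.813 + 3.39·0.9626 = 39.0685.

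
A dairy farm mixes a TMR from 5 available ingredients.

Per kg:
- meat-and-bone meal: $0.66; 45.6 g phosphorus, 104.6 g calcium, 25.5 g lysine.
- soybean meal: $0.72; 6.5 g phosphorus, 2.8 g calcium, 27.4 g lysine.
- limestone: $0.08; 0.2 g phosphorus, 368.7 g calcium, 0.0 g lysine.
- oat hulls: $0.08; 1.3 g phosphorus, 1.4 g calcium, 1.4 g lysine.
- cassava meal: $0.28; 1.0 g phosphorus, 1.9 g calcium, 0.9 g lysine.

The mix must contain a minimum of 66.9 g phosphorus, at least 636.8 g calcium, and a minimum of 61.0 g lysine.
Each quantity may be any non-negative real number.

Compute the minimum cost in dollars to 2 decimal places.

This is a linear program. Let x1 = kg of meat-and-bone meal, x2 = kg of soybean meal, x3 = kg of limestone, x4 = kg of oat hulls, x5 = kg of cassava meal.
Minimise 0.66x1 + 0.72x2 + 0.08x3 + 0.08x4 + 0.28x5 subject to:
  45.6x1 + 6.5x2 + 0.2x3 + 1.3x4 + 1x5 ≥ 66.9   (phosphorus)
  104.6x1 + 2.8x2 + 368.7x3 + 1.4x4 + 1.9x5 ≥ 636.8   (calcium)
  25.5x1 + 27.4x2 + 1.4x4 + 0.9x5 ≥ 61   (lysine)
  x1, x2, x3, x4, x5 ≥ 0.
The minimum-cost mix takes nothing from soybean meal, oat hulls, cassava meal — only meat-and-bone meal, limestone. The calcium and lysine requirements are met with equality.
Optimal quantities: meat-and-bone meal = 2.392 kg, limestone = 1.048 kg.
Hence cost = 0.66·2.392 + 0.08·1.048 = $1.6626.

$1.66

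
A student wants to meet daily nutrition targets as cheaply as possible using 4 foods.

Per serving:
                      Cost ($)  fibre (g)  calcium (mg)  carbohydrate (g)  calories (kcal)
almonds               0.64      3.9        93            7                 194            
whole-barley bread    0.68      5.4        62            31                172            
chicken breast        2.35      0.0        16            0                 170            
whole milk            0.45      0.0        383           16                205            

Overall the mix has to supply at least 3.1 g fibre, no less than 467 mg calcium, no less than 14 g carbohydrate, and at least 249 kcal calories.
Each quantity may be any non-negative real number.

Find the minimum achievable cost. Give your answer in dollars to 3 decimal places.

Set it up as a linear program. Let x1 = servings of almonds, x2 = servings of whole-barley bread, x3 = servings of chicken breast, x4 = servings of whole milk.
min 0.64x1 + 0.68x2 + 2.35x3 + 0.45x4 s.t.:
  3.9x1 + 5.4x2 ≥ 3.1   (fibre)
  93x1 + 62x2 + 16x3 + 383x4 ≥ 467   (calcium)
  7x1 + 31x2 + 16x4 ≥ 14   (carbohydrate)
  194x1 + 172x2 + 170x3 + 205x4 ≥ 249   (calories)
  x1, x2, x3, x4 ≥ 0.
At the optimum only whole-barley bread, whole milk are positive (almonds, chicken breast = 0). There the fibre and calcium constraints are tight.
So whole-barley bread = 0.5741 servings, whole milk = 1.126 servings.
Total cost: 0.68·0.5741 + 0.45·1.126 = 0.89709.

$0.897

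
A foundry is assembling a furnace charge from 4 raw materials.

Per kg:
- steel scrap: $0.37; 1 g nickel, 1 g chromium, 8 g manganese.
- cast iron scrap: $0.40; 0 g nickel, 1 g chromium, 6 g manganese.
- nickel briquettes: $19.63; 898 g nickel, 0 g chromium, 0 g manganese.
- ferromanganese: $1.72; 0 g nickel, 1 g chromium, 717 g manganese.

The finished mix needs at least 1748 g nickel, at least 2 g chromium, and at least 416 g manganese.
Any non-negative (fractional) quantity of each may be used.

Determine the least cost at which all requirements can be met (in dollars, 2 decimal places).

Let x1 = kg of steel scrap, x2 = kg of cast iron scrap, x3 = kg of nickel briquettes, x4 = kg of ferromanganese.
Minimize 0.37x1 + 0.4x2 + 19.63x3 + 1.72x4 s.t.:
  1x1 + 898x3 ≥ 1748   (nickel)
  1x1 + 1x2 + 1x4 ≥ 2   (chromium)
  8x1 + 6x2 + 717x4 ≥ 416   (manganese)
  x1, x2, x3, x4 ≥ 0.
The cheapest feasible vertex uses only steel scrap, nickel briquettes, ferromanganese; cast iron scrap is not used. There the nickel, chromium, manganese constraints are tight.
That vertex is x1 = 1.436, x3 = 1.945, x4 = 0.5642.
Hence cost = 0.37·1.436 + 19.63·1.945 + 1.72·0.5642 = $39.6821.

$39.68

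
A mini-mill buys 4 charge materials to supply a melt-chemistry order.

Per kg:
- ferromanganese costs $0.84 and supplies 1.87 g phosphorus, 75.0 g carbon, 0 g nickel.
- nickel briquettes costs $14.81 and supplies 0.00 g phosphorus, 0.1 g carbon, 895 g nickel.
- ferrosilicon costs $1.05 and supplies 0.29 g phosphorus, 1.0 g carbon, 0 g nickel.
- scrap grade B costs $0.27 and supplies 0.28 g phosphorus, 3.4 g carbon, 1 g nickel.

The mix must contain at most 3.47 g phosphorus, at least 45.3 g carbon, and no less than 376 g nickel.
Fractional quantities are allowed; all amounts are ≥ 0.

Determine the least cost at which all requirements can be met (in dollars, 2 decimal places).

Treat it as an LP. Let x1 = kg of ferromanganese, x2 = kg of nickel briquettes, x3 = kg of ferrosilicon, x4 = kg of scrap grade B.
Minimise 0.84x1 + 14.81x2 + 1.05x3 + 0.27x4 with:
  1.87x1 + 0.29x3 + 0.28x4 ≤ 3.47   (phosphorus)
  75x1 + 0.1x2 + 1x3 + 3.4x4 ≥ 45.3   (carbon)
  895x2 + 1x4 ≥ 376   (nickel)
  x1, x2, x3, x4 ≥ 0.
The optimal basis is {ferromanganese, nickel briquettes}; ferrosilicon, scrap grade B drop out. There the carbon and nickel constraints are tight.
So ferromanganese = 0.6034 kg, nickel briquettes = 0.4201 kg.
Objective = 0.84·0.6034 + 14.81·0.4201 = 6.7285.

$6.73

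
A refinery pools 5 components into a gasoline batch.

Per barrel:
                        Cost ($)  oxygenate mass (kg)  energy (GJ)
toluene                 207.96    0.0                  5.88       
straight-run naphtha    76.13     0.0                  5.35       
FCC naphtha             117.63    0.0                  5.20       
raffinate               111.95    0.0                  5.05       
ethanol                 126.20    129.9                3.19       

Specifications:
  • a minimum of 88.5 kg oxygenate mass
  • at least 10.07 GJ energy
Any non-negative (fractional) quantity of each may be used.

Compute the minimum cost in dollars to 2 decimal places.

$198.35

Let x1 = barrels of toluene, x2 = barrels of straight-run naphtha, x3 = barrels of FCC naphtha, x4 = barrels of raffinate, x5 = barrels of ethanol.
Minimise 207.96x1 + 76.13x2 + 117.63x3 + 111.95x4 + 126.2x5 subject to:
  129.9x5 ≥ 88.5   (oxygenate mass)
  5.88x1 + 5.35x2 + 5.2x3 + 5.05x4 + 3.19x5 ≥ 10.07   (energy)
  x1, x2, x3, x4, x5 ≥ 0.
The cheapest feasible vertex uses only straight-run naphtha, ethanol; toluene, FCC naphtha, raffinate are not used. There the oxygenate mass and energy constraints are tight.
So straight-run naphtha = 1.476 barrels, ethanol = 0.6813 barrels.
Objective = 76.13·1.476 + 126.2·0.6813 = 198.3479.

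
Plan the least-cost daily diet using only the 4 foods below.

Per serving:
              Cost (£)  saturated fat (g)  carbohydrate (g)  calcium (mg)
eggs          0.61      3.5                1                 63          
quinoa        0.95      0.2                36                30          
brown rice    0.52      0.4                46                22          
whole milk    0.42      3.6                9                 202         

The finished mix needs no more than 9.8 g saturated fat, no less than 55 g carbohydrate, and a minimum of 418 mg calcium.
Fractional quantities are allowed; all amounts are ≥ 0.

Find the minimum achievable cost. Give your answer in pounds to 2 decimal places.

£1.25

Let x1 = servings of eggs, x2 = servings of quinoa, x3 = servings of brown rice, x4 = servings of whole milk.
Minimize 0.61x1 + 0.95x2 + 0.52x3 + 0.42x4 with:
  3.5x1 + 0.2x2 + 0.4x3 + 3.6x4 ≤ 9.8   (saturated fat)
  1x1 + 36x2 + 46x3 + 9x4 ≥ 55   (carbohydrate)
  63x1 + 30x2 + 22x3 + 202x4 ≥ 418   (calcium)
  x1, x2, x3, x4 ≥ 0.
The minimum-cost mix takes nothing from eggs, quinoa — only brown rice, whole milk. Binding constraints: carbohydrate and calcium.
So brown rice = 0.808 servings, whole milk = 1.981 servings.
Hence cost = 0.52·0.808 + 0.42·1.981 = £1.2522.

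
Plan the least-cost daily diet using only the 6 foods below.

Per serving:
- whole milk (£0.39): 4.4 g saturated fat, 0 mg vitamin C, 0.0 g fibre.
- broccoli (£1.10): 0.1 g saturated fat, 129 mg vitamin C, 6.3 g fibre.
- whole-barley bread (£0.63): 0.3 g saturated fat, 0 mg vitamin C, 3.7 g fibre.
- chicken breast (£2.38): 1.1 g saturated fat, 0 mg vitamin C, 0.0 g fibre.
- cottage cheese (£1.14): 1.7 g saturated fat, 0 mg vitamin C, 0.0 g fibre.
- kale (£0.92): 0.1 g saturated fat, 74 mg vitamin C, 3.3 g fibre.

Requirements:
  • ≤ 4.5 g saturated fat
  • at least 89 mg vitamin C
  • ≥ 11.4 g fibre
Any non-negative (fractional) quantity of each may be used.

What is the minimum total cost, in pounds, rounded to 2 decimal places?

£1.96

Let x1 = servings of whole milk, x2 = servings of broccoli, x3 = servings of whole-barley bread, x4 = servings of chicken breast, x5 = servings of cottage cheese, x6 = servings of kale.
Minimise 0.39x1 + 1.1x2 + 0.63x3 + 2.38x4 + 1.14x5 + 0.92x6 s.t.:
  4.4x1 + 0.1x2 + 0.3x3 + 1.1x4 + 1.7x5 + 0.1x6 ≤ 4.5   (saturated fat)
  129x2 + 74x6 ≥ 89   (vitamin C)
  6.3x2 + 3.7x3 + 3.3x6 ≥ 11.4   (fibre)
  x1, x2, x3, x4, x5, x6 ≥ 0.
At the optimum only broccoli, whole-barley bread are positive (whole milk, chicken breast, cottage cheese, kale = 0). There the vitamin C and fibre constraints are tight.
So broccoli = 0.6899 servings, whole-barley bread = 1.906 servings.
Hence cost = 1.1·0.6899 + 0.63·1.906 = £1.9597.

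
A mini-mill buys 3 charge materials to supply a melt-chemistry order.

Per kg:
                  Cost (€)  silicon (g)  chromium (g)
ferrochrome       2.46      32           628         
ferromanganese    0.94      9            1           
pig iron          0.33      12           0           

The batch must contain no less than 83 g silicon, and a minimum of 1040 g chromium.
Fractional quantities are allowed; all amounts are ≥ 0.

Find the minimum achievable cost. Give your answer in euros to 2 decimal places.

€4.90

This is a linear program. Let x1 = kg of ferrochrome, x2 = kg of ferromanganese, x3 = kg of pig iron.
Minimise 2.46x1 + 0.94x2 + 0.33x3 s.t.:
  32x1 + 9x2 + 12x3 ≥ 83   (silicon)
  628x1 + 1x2 ≥ 1040   (chromium)
  x1, x2, x3 ≥ 0.
The cheapest feasible vertex uses only ferrochrome, pig iron; ferromanganese is not used. Binding constraints: silicon and chromium.
That vertex is x1 = 1.656, x3 = 2.501.
Total cost: 2.46·1.656 + 0.33·2.501 = 4.8991.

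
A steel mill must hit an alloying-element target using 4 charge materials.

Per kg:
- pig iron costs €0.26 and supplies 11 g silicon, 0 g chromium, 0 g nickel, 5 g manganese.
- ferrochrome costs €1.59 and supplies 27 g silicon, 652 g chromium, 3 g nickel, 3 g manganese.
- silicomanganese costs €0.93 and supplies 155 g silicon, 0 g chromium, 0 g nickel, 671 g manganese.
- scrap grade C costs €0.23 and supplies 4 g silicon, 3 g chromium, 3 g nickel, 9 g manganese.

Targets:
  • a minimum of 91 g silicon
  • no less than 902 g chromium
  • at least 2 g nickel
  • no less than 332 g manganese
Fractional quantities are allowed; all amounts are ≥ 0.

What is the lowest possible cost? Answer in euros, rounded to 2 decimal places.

This is a linear program. Let x1 = kg of pig iron, x2 = kg of ferrochrome, x3 = kg of silicomanganese, x4 = kg of scrap grade C.
Minimise 0.26x1 + 1.59x2 + 0.93x3 + 0.23x4 s.t.:
  11x1 + 27x2 + 155x3 + 4x4 ≥ 91   (silicon)
  652x2 + 3x4 ≥ 902   (chromium)
  3x2 + 3x4 ≥ 2   (nickel)
  5x1 + 3x2 + 671x3 + 9x4 ≥ 332   (manganese)
  x1, x2, x3, x4 ≥ 0.
At the optimum only ferrochrome, silicomanganese are positive (pig iron, scrap grade C = 0). Binding constraints: chromium and manganese.
So ferrochrome = 1.383 kg, silicomanganese = 0.4886 kg.
Cost = 1.59·1.383 + 0.93·0.4886 = 2.6534.

€2.65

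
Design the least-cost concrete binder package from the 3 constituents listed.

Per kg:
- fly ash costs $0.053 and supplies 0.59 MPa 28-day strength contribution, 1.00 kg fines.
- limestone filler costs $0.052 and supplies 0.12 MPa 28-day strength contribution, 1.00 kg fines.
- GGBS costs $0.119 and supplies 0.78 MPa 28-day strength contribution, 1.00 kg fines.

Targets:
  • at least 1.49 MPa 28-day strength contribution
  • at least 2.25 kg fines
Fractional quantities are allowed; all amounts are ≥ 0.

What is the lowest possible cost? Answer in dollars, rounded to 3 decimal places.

$0.134

Let x1 = kg of fly ash, x2 = kg of limestone filler, x3 = kg of GGBS.
min 0.053x1 + 0.052x2 + 0.119x3 s.t.:
  0.59x1 + 0.12x2 + 0.78x3 ≥ 1.49   (28-day strength contribution)
  1x1 + 1x2 + 1x3 ≥ 2.25   (fines)
  x1, x2, x3 ≥ 0.
At the optimum only fly ash is positive (limestone filler, GGBS = 0). Binding constraint: 28-day strength contribution.
So fly ash = 2.525 kg.
Total cost: 0.053·2.525 = 0.13383.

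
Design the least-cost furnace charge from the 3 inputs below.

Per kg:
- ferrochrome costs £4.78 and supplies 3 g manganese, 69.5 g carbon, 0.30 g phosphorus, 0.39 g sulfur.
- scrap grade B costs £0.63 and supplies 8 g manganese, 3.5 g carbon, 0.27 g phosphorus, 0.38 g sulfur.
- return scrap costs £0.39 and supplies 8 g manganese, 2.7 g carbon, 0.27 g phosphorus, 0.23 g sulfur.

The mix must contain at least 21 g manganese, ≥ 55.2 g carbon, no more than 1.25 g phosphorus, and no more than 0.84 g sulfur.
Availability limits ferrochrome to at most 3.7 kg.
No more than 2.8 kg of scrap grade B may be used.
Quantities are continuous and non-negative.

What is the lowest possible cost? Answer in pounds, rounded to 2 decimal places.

£4.28

Let x1 = kg of ferrochrome, x2 = kg of scrap grade B, x3 = kg of return scrap.
min 4.78x1 + 0.63x2 + 0.39x3 with:
  3x1 + 8x2 + 8x3 ≥ 21   (manganese)
  69.5x1 + 3.5x2 + 2.7x3 ≥ 55.2   (carbon)
  0.3x1 + 0.27x2 + 0.27x3 ≤ 1.25   (phosphorus)
  0.39x1 + 0.38x2 + 0.23x3 ≤ 0.84   (sulfur)
  x1 ≤ 3.7
  x2 ≤ 2.8
  x1, x2, x3 ≥ 0.
The optimal basis is {ferrochrome, return scrap}; scrap grade B drops out. The manganese and carbon requirements are met with equality.
Optimal quantities: ferrochrome = 0.7025 kg, return scrap = 2.362 kg.
Cost = 4.78·0.7025 + 0.39·2.362 = 4.2791.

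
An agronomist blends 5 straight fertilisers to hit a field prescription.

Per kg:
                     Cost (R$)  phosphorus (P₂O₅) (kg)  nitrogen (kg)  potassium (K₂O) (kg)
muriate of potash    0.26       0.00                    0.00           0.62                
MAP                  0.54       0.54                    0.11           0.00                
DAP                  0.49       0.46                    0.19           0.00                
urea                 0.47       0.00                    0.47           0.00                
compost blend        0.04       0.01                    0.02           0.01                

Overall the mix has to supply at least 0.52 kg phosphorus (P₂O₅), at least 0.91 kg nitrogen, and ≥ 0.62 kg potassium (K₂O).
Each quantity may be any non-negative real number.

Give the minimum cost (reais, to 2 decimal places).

Set it up as a linear program. Let x1 = kg of muriate of potash, x2 = kg of MAP, x3 = kg of DAP, x4 = kg of urea, x5 = kg of compost blend.
Minimise 0.26x1 + 0.54x2 + 0.49x3 + 0.47x4 + 0.04x5 with:
  0.54x2 + 0.46x3 + 0.01x5 ≥ 0.52   (phosphorus (P₂O₅))
  0.11x2 + 0.19x3 + 0.47x4 + 0.02x5 ≥ 0.91   (nitrogen)
  0.62x1 + 0.01x5 ≥ 0.62   (potassium (K₂O))
  x1, x2, x3, x4, x5 ≥ 0.
At the optimum only muriate of potash, DAP, urea are positive (MAP, compost blend = 0). The phosphorus (P₂O₅), nitrogen, potassium (K₂O) requirements are met with equality.
Solving gives x1 = 1, x3 = 1.13, x4 = 1.479.
Total cost: 0.26·1 + 0.49·1.13 + 0.47·1.479 = 1.5088.

R$1.51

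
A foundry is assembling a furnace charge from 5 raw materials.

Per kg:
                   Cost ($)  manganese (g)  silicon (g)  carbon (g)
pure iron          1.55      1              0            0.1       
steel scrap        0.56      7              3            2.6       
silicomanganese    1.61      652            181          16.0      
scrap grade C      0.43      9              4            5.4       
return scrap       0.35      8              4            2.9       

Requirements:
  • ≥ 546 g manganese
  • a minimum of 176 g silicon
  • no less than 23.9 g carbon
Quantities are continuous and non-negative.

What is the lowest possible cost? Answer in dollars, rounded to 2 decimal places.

Treat it as an LP. Let x1 = kg of pure iron, x2 = kg of steel scrap, x3 = kg of silicomanganese, x4 = kg of scrap grade C, x5 = kg of return scrap.
min 1.55x1 + 0.56x2 + 1.61x3 + 0.43x4 + 0.35x5 subject to:
  1x1 + 7x2 + 652x3 + 9x4 + 8x5 ≥ 546   (manganese)
  3x2 + 181x3 + 4x4 + 4x5 ≥ 176   (silicon)
  0.1x1 + 2.6x2 + 16x3 + 5.4x4 + 2.9x5 ≥ 23.9   (carbon)
  x1, x2, x3, x4, x5 ≥ 0.
The cheapest feasible vertex uses only silicomanganese, scrap grade C; pure iron, steel scrap, return scrap are not used. There the silicon and carbon constraints are tight.
Solving gives x3 = 0.9358, x4 = 1.653.
Total cost: 1.61·0.9358 + 0.43·1.653 = 2.2174.

$2.22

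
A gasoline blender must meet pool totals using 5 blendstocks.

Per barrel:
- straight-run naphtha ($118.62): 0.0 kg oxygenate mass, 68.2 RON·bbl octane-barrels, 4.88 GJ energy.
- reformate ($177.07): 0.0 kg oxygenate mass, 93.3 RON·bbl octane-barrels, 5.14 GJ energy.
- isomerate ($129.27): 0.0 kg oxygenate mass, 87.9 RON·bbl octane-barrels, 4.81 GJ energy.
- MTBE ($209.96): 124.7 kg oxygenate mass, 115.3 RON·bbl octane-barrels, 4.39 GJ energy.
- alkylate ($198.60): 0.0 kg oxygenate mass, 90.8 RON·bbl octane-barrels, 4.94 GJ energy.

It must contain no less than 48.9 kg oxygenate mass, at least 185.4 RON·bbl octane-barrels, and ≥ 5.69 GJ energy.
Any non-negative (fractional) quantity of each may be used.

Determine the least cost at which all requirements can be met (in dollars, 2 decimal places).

Treat it as an LP. Let x1 = barrels of straight-run naphtha, x2 = barrels of reformate, x3 = barrels of isomerate, x4 = barrels of MTBE, x5 = barrels of alkylate.
Minimize 118.62x1 + 177.07x2 + 129.27x3 + 209.96x4 + 198.6x5 with:
  124.7x4 ≥ 48.9   (oxygenate mass)
  68.2x1 + 93.3x2 + 87.9x3 + 115.3x4 + 90.8x5 ≥ 185.4   (octane-barrels)
  4.88x1 + 5.14x2 + 4.81x3 + 4.39x4 + 4.94x5 ≥ 5.69   (energy)
  x1, x2, x3, x4, x5 ≥ 0.
The cheapest feasible vertex uses only isomerate, MTBE; straight-run naphtha, reformate, alkylate are not used. The oxygenate mass and octane-barrels requirements are met with equality.
Solving gives x3 = 1.59484, x4 = 0.392141.
Total cost: 129.27·1.59484 + 209.96·0.392141 = 288.4989.

$288.50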